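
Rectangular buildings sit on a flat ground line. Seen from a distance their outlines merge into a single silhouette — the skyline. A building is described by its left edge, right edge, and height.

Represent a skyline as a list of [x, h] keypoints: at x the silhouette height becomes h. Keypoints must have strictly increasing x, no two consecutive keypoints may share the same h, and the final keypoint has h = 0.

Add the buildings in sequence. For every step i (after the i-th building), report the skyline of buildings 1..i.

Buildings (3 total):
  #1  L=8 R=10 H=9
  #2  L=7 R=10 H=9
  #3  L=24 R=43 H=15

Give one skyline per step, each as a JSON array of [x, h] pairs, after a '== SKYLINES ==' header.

== SKYLINES ==
[[8,9],[10,0]]
[[7,9],[10,0]]
[[7,9],[10,0],[24,15],[43,0]]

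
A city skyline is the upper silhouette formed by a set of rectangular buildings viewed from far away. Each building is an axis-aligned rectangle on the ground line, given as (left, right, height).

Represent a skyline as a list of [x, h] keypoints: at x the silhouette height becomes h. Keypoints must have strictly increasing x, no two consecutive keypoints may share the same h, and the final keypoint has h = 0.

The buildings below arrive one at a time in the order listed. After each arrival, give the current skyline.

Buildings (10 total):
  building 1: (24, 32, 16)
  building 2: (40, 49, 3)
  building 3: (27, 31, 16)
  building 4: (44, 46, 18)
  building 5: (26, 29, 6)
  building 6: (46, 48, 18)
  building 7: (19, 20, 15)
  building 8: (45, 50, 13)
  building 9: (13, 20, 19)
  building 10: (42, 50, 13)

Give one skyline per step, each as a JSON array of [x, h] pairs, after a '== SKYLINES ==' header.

== SKYLINES ==
[[24,16],[32,0]]
[[24,16],[32,0],[40,3],[49,0]]
[[24,16],[32,0],[40,3],[49,0]]
[[24,16],[32,0],[40,3],[44,18],[46,3],[49,0]]
[[24,16],[32,0],[40,3],[44,18],[46,3],[49,0]]
[[24,16],[32,0],[40,3],[44,18],[48,3],[49,0]]
[[19,15],[20,0],[24,16],[32,0],[40,3],[44,18],[48,3],[49,0]]
[[19,15],[20,0],[24,16],[32,0],[40,3],[44,18],[48,13],[50,0]]
[[13,19],[20,0],[24,16],[32,0],[40,3],[44,18],[48,13],[50,0]]
[[13,19],[20,0],[24,16],[32,0],[40,3],[42,13],[44,18],[48,13],[50,0]]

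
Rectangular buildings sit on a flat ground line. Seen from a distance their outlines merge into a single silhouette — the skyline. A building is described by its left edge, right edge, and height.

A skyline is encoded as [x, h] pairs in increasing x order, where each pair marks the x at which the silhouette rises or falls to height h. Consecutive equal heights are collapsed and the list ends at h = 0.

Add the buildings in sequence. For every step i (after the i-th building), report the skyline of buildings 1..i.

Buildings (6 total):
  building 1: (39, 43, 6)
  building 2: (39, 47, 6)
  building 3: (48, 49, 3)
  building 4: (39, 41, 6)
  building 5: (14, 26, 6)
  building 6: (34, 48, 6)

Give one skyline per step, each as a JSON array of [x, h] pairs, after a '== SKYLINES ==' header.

== SKYLINES ==
[[39,6],[43,0]]
[[39,6],[47,0]]
[[39,6],[47,0],[48,3],[49,0]]
[[39,6],[47,0],[48,3],[49,0]]
[[14,6],[26,0],[39,6],[47,0],[48,3],[49,0]]
[[14,6],[26,0],[34,6],[48,3],[49,0]]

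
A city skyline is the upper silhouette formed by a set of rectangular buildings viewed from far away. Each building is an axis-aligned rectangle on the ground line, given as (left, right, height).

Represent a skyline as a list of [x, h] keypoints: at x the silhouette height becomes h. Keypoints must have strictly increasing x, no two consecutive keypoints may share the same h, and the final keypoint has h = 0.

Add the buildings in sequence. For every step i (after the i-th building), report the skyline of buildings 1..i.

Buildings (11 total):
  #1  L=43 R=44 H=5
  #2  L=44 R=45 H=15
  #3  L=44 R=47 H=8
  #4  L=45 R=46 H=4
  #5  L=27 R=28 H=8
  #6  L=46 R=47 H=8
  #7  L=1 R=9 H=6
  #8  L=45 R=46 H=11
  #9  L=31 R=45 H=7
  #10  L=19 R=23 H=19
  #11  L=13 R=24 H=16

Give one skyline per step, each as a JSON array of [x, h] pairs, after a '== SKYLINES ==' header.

== SKYLINES ==
[[43,5],[44,0]]
[[43,5],[44,15],[45,0]]
[[43,5],[44,15],[45,8],[47,0]]
[[43,5],[44,15],[45,8],[47,0]]
[[27,8],[28,0],[43,5],[44,15],[45,8],[47,0]]
[[27,8],[28,0],[43,5],[44,15],[45,8],[47,0]]
[[1,6],[9,0],[27,8],[28,0],[43,5],[44,15],[45,8],[47,0]]
[[1,6],[9,0],[27,8],[28,0],[43,5],[44,15],[45,11],[46,8],[47,0]]
[[1,6],[9,0],[27,8],[28,0],[31,7],[44,15],[45,11],[46,8],[47,0]]
[[1,6],[9,0],[19,19],[23,0],[27,8],[28,0],[31,7],[44,15],[45,11],[46,8],[47,0]]
[[1,6],[9,0],[13,16],[19,19],[23,16],[24,0],[27,8],[28,0],[31,7],[44,15],[45,11],[46,8],[47,0]]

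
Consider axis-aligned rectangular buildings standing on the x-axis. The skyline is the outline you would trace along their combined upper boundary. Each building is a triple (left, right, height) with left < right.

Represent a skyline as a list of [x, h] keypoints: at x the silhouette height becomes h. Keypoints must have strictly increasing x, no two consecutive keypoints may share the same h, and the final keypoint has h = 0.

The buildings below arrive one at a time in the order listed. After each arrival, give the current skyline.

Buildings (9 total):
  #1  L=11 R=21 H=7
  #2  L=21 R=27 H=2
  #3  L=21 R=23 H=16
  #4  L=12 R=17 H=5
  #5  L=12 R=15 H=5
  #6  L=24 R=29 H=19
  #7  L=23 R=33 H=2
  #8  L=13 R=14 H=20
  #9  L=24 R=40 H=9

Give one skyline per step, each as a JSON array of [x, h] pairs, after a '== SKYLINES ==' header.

== SKYLINES ==
[[11,7],[21,0]]
[[11,7],[21,2],[27,0]]
[[11,7],[21,16],[23,2],[27,0]]
[[11,7],[21,16],[23,2],[27,0]]
[[11,7],[21,16],[23,2],[27,0]]
[[11,7],[21,16],[23,2],[24,19],[29,0]]
[[11,7],[21,16],[23,2],[24,19],[29,2],[33,0]]
[[11,7],[13,20],[14,7],[21,16],[23,2],[24,19],[29,2],[33,0]]
[[11,7],[13,20],[14,7],[21,16],[23,2],[24,19],[29,9],[40,0]]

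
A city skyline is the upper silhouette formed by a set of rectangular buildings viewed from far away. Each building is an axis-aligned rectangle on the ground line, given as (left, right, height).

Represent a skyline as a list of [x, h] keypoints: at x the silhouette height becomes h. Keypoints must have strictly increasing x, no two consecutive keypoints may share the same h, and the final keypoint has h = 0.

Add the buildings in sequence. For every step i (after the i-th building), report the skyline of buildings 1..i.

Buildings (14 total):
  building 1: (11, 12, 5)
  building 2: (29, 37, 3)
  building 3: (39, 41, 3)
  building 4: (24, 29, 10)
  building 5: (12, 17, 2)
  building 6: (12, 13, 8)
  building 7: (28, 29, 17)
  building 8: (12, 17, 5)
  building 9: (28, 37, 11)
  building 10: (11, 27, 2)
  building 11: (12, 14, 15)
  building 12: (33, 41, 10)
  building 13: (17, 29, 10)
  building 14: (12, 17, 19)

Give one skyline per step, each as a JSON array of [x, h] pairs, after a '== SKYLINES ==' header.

== SKYLINES ==
[[11,5],[12,0]]
[[11,5],[12,0],[29,3],[37,0]]
[[11,5],[12,0],[29,3],[37,0],[39,3],[41,0]]
[[11,5],[12,0],[24,10],[29,3],[37,0],[39,3],[41,0]]
[[11,5],[12,2],[17,0],[24,10],[29,3],[37,0],[39,3],[41,0]]
[[11,5],[12,8],[13,2],[17,0],[24,10],[29,3],[37,0],[39,3],[41,0]]
[[11,5],[12,8],[13,2],[17,0],[24,10],[28,17],[29,3],[37,0],[39,3],[41,0]]
[[11,5],[12,8],[13,5],[17,0],[24,10],[28,17],[29,3],[37,0],[39,3],[41,0]]
[[11,5],[12,8],[13,5],[17,0],[24,10],[28,17],[29,11],[37,0],[39,3],[41,0]]
[[11,5],[12,8],[13,5],[17,2],[24,10],[28,17],[29,11],[37,0],[39,3],[41,0]]
[[11,5],[12,15],[14,5],[17,2],[24,10],[28,17],[29,11],[37,0],[39,3],[41,0]]
[[11,5],[12,15],[14,5],[17,2],[24,10],[28,17],[29,11],[37,10],[41,0]]
[[11,5],[12,15],[14,5],[17,10],[28,17],[29,11],[37,10],[41,0]]
[[11,5],[12,19],[17,10],[28,17],[29,11],[37,10],[41,0]]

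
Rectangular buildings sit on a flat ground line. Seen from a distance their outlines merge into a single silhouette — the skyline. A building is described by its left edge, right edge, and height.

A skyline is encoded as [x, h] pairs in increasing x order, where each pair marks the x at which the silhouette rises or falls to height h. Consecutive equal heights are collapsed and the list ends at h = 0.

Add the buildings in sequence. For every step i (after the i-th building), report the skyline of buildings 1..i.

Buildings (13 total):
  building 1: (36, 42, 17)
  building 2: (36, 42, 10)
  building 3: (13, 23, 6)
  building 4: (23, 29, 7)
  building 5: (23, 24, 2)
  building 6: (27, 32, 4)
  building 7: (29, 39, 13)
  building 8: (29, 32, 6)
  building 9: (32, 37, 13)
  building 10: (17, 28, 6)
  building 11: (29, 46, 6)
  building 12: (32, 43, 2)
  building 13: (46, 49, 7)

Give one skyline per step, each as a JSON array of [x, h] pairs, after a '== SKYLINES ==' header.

== SKYLINES ==
[[36,17],[42,0]]
[[36,17],[42,0]]
[[13,6],[23,0],[36,17],[42,0]]
[[13,6],[23,7],[29,0],[36,17],[42,0]]
[[13,6],[23,7],[29,0],[36,17],[42,0]]
[[13,6],[23,7],[29,4],[32,0],[36,17],[42,0]]
[[13,6],[23,7],[29,13],[36,17],[42,0]]
[[13,6],[23,7],[29,13],[36,17],[42,0]]
[[13,6],[23,7],[29,13],[36,17],[42,0]]
[[13,6],[23,7],[29,13],[36,17],[42,0]]
[[13,6],[23,7],[29,13],[36,17],[42,6],[46,0]]
[[13,6],[23,7],[29,13],[36,17],[42,6],[46,0]]
[[13,6],[23,7],[29,13],[36,17],[42,6],[46,7],[49,0]]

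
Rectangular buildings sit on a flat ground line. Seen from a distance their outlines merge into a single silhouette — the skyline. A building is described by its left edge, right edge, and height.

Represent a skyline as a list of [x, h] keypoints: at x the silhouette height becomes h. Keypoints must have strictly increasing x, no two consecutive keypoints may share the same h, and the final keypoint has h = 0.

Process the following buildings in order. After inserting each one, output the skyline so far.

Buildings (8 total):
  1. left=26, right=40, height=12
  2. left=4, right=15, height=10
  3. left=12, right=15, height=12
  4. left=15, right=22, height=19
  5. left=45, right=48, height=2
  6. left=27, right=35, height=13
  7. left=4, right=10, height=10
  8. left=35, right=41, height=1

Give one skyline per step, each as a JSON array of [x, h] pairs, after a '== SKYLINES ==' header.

== SKYLINES ==
[[26,12],[40,0]]
[[4,10],[15,0],[26,12],[40,0]]
[[4,10],[12,12],[15,0],[26,12],[40,0]]
[[4,10],[12,12],[15,19],[22,0],[26,12],[40,0]]
[[4,10],[12,12],[15,19],[22,0],[26,12],[40,0],[45,2],[48,0]]
[[4,10],[12,12],[15,19],[22,0],[26,12],[27,13],[35,12],[40,0],[45,2],[48,0]]
[[4,10],[12,12],[15,19],[22,0],[26,12],[27,13],[35,12],[40,0],[45,2],[48,0]]
[[4,10],[12,12],[15,19],[22,0],[26,12],[27,13],[35,12],[40,1],[41,0],[45,2],[48,0]]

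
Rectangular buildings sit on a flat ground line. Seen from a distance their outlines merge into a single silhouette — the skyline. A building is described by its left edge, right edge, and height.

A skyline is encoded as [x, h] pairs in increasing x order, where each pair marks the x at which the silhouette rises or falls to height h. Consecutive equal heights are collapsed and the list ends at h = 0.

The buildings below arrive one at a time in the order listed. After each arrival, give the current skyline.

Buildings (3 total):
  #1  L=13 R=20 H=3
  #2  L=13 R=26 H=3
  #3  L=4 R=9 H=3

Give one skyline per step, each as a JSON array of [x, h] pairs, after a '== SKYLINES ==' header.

== SKYLINES ==
[[13,3],[20,0]]
[[13,3],[26,0]]
[[4,3],[9,0],[13,3],[26,0]]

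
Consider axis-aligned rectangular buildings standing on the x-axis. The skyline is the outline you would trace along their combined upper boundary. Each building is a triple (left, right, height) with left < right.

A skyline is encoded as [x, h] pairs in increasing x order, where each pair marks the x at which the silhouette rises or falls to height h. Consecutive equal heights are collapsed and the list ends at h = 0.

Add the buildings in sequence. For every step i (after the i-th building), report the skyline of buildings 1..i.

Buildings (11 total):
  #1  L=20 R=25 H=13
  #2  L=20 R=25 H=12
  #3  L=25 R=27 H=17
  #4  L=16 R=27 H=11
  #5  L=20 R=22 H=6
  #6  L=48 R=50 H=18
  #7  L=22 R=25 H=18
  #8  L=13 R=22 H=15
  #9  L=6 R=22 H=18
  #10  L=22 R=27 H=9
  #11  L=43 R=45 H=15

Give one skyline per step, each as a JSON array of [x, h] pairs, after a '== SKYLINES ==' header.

== SKYLINES ==
[[20,13],[25,0]]
[[20,13],[25,0]]
[[20,13],[25,17],[27,0]]
[[16,11],[20,13],[25,17],[27,0]]
[[16,11],[20,13],[25,17],[27,0]]
[[16,11],[20,13],[25,17],[27,0],[48,18],[50,0]]
[[16,11],[20,13],[22,18],[25,17],[27,0],[48,18],[50,0]]
[[13,15],[22,18],[25,17],[27,0],[48,18],[50,0]]
[[6,18],[25,17],[27,0],[48,18],[50,0]]
[[6,18],[25,17],[27,0],[48,18],[50,0]]
[[6,18],[25,17],[27,0],[43,15],[45,0],[48,18],[50,0]]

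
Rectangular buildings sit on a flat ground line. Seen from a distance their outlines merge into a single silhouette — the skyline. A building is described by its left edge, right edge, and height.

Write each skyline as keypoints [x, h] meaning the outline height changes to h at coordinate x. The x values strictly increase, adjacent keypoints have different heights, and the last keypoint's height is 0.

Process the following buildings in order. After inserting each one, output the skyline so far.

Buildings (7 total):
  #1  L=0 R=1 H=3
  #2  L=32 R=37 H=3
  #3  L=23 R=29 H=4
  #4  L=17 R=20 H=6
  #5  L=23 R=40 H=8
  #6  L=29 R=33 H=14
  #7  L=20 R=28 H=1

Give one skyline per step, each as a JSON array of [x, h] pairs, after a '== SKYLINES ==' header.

== SKYLINES ==
[[0,3],[1,0]]
[[0,3],[1,0],[32,3],[37,0]]
[[0,3],[1,0],[23,4],[29,0],[32,3],[37,0]]
[[0,3],[1,0],[17,6],[20,0],[23,4],[29,0],[32,3],[37,0]]
[[0,3],[1,0],[17,6],[20,0],[23,8],[40,0]]
[[0,3],[1,0],[17,6],[20,0],[23,8],[29,14],[33,8],[40,0]]
[[0,3],[1,0],[17,6],[20,1],[23,8],[29,14],[33,8],[40,0]]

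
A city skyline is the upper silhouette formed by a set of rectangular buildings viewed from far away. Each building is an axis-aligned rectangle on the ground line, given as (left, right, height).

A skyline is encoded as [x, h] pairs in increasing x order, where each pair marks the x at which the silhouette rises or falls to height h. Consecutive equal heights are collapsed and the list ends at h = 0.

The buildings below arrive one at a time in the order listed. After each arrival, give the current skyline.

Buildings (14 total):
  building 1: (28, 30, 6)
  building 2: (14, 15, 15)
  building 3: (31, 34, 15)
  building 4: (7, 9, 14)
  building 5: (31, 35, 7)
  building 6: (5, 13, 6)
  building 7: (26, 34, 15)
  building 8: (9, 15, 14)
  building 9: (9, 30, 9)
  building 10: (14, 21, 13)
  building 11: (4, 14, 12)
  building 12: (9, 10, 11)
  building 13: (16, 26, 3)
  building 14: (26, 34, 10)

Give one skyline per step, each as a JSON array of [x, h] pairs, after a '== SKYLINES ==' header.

== SKYLINES ==
[[28,6],[30,0]]
[[14,15],[15,0],[28,6],[30,0]]
[[14,15],[15,0],[28,6],[30,0],[31,15],[34,0]]
[[7,14],[9,0],[14,15],[15,0],[28,6],[30,0],[31,15],[34,0]]
[[7,14],[9,0],[14,15],[15,0],[28,6],[30,0],[31,15],[34,7],[35,0]]
[[5,6],[7,14],[9,6],[13,0],[14,15],[15,0],[28,6],[30,0],[31,15],[34,7],[35,0]]
[[5,6],[7,14],[9,6],[13,0],[14,15],[15,0],[26,15],[34,7],[35,0]]
[[5,6],[7,14],[14,15],[15,0],[26,15],[34,7],[35,0]]
[[5,6],[7,14],[14,15],[15,9],[26,15],[34,7],[35,0]]
[[5,6],[7,14],[14,15],[15,13],[21,9],[26,15],[34,7],[35,0]]
[[4,12],[7,14],[14,15],[15,13],[21,9],[26,15],[34,7],[35,0]]
[[4,12],[7,14],[14,15],[15,13],[21,9],[26,15],[34,7],[35,0]]
[[4,12],[7,14],[14,15],[15,13],[21,9],[26,15],[34,7],[35,0]]
[[4,12],[7,14],[14,15],[15,13],[21,9],[26,15],[34,7],[35,0]]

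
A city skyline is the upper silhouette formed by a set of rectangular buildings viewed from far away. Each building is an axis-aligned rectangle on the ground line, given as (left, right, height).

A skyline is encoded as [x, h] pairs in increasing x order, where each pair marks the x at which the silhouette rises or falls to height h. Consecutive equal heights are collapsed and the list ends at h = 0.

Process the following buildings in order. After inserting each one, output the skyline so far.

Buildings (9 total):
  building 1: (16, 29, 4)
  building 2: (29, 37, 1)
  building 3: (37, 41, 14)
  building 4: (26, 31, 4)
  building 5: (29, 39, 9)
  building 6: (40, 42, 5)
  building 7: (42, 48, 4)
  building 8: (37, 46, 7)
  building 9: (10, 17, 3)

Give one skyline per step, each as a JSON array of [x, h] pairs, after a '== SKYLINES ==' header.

== SKYLINES ==
[[16,4],[29,0]]
[[16,4],[29,1],[37,0]]
[[16,4],[29,1],[37,14],[41,0]]
[[16,4],[31,1],[37,14],[41,0]]
[[16,4],[29,9],[37,14],[41,0]]
[[16,4],[29,9],[37,14],[41,5],[42,0]]
[[16,4],[29,9],[37,14],[41,5],[42,4],[48,0]]
[[16,4],[29,9],[37,14],[41,7],[46,4],[48,0]]
[[10,3],[16,4],[29,9],[37,14],[41,7],[46,4],[48,0]]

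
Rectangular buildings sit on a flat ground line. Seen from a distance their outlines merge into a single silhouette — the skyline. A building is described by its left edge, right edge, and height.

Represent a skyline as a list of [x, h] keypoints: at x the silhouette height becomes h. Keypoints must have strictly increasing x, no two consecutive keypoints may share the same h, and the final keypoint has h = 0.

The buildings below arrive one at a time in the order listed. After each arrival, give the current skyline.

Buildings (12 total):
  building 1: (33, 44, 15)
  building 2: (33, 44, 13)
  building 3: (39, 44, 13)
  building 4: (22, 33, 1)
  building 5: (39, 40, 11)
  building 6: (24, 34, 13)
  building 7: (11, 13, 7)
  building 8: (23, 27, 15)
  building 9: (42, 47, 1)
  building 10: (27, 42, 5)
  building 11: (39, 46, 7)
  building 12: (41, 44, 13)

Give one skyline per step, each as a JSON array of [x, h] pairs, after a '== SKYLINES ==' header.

== SKYLINES ==
[[33,15],[44,0]]
[[33,15],[44,0]]
[[33,15],[44,0]]
[[22,1],[33,15],[44,0]]
[[22,1],[33,15],[44,0]]
[[22,1],[24,13],[33,15],[44,0]]
[[11,7],[13,0],[22,1],[24,13],[33,15],[44,0]]
[[11,7],[13,0],[22,1],[23,15],[27,13],[33,15],[44,0]]
[[11,7],[13,0],[22,1],[23,15],[27,13],[33,15],[44,1],[47,0]]
[[11,7],[13,0],[22,1],[23,15],[27,13],[33,15],[44,1],[47,0]]
[[11,7],[13,0],[22,1],[23,15],[27,13],[33,15],[44,7],[46,1],[47,0]]
[[11,7],[13,0],[22,1],[23,15],[27,13],[33,15],[44,7],[46,1],[47,0]]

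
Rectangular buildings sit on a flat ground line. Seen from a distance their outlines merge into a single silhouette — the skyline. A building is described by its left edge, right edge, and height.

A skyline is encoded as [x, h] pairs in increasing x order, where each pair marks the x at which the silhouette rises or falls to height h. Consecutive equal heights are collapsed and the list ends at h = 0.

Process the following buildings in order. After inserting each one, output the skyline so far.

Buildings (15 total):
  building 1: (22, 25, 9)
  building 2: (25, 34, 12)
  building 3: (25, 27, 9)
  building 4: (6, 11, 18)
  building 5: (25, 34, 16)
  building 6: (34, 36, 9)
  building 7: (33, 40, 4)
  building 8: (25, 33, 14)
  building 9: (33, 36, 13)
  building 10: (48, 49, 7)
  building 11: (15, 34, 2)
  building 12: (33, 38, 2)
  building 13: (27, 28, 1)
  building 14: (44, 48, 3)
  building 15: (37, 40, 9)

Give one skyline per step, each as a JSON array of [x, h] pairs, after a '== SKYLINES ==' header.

== SKYLINES ==
[[22,9],[25,0]]
[[22,9],[25,12],[34,0]]
[[22,9],[25,12],[34,0]]
[[6,18],[11,0],[22,9],[25,12],[34,0]]
[[6,18],[11,0],[22,9],[25,16],[34,0]]
[[6,18],[11,0],[22,9],[25,16],[34,9],[36,0]]
[[6,18],[11,0],[22,9],[25,16],[34,9],[36,4],[40,0]]
[[6,18],[11,0],[22,9],[25,16],[34,9],[36,4],[40,0]]
[[6,18],[11,0],[22,9],[25,16],[34,13],[36,4],[40,0]]
[[6,18],[11,0],[22,9],[25,16],[34,13],[36,4],[40,0],[48,7],[49,0]]
[[6,18],[11,0],[15,2],[22,9],[25,16],[34,13],[36,4],[40,0],[48,7],[49,0]]
[[6,18],[11,0],[15,2],[22,9],[25,16],[34,13],[36,4],[40,0],[48,7],[49,0]]
[[6,18],[11,0],[15,2],[22,9],[25,16],[34,13],[36,4],[40,0],[48,7],[49,0]]
[[6,18],[11,0],[15,2],[22,9],[25,16],[34,13],[36,4],[40,0],[44,3],[48,7],[49,0]]
[[6,18],[11,0],[15,2],[22,9],[25,16],[34,13],[36,4],[37,9],[40,0],[44,3],[48,7],[49,0]]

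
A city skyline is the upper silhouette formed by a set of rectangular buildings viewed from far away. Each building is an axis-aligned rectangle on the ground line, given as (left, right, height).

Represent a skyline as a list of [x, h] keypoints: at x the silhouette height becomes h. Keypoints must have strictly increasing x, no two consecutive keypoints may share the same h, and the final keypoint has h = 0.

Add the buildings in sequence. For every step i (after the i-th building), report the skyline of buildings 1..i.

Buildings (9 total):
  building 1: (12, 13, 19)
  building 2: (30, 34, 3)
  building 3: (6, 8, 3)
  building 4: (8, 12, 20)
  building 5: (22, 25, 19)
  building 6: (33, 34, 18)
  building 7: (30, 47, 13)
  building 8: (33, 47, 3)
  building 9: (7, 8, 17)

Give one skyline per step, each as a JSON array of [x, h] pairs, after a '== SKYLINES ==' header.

== SKYLINES ==
[[12,19],[13,0]]
[[12,19],[13,0],[30,3],[34,0]]
[[6,3],[8,0],[12,19],[13,0],[30,3],[34,0]]
[[6,3],[8,20],[12,19],[13,0],[30,3],[34,0]]
[[6,3],[8,20],[12,19],[13,0],[22,19],[25,0],[30,3],[34,0]]
[[6,3],[8,20],[12,19],[13,0],[22,19],[25,0],[30,3],[33,18],[34,0]]
[[6,3],[8,20],[12,19],[13,0],[22,19],[25,0],[30,13],[33,18],[34,13],[47,0]]
[[6,3],[8,20],[12,19],[13,0],[22,19],[25,0],[30,13],[33,18],[34,13],[47,0]]
[[6,3],[7,17],[8,20],[12,19],[13,0],[22,19],[25,0],[30,13],[33,18],[34,13],[47,0]]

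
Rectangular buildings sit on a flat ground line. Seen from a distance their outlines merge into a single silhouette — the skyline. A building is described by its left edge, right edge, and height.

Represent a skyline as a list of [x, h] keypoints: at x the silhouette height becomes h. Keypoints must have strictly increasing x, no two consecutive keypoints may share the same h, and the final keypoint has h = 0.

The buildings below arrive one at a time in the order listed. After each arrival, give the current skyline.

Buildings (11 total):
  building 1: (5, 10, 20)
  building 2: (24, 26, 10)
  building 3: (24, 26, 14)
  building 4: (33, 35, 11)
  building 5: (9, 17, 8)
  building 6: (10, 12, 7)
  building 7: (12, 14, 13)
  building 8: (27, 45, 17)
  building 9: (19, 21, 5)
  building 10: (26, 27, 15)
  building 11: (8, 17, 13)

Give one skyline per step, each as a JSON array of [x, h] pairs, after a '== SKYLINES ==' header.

== SKYLINES ==
[[5,20],[10,0]]
[[5,20],[10,0],[24,10],[26,0]]
[[5,20],[10,0],[24,14],[26,0]]
[[5,20],[10,0],[24,14],[26,0],[33,11],[35,0]]
[[5,20],[10,8],[17,0],[24,14],[26,0],[33,11],[35,0]]
[[5,20],[10,8],[17,0],[24,14],[26,0],[33,11],[35,0]]
[[5,20],[10,8],[12,13],[14,8],[17,0],[24,14],[26,0],[33,11],[35,0]]
[[5,20],[10,8],[12,13],[14,8],[17,0],[24,14],[26,0],[27,17],[45,0]]
[[5,20],[10,8],[12,13],[14,8],[17,0],[19,5],[21,0],[24,14],[26,0],[27,17],[45,0]]
[[5,20],[10,8],[12,13],[14,8],[17,0],[19,5],[21,0],[24,14],[26,15],[27,17],[45,0]]
[[5,20],[10,13],[17,0],[19,5],[21,0],[24,14],[26,15],[27,17],[45,0]]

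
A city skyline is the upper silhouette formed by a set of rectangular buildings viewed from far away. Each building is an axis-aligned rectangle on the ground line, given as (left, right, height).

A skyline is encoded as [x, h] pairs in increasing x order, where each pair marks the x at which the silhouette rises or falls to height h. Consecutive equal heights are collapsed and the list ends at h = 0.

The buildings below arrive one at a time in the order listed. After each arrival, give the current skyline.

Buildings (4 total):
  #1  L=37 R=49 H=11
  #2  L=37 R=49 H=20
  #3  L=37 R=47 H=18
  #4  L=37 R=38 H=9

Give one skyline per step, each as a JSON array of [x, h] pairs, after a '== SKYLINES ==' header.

== SKYLINES ==
[[37,11],[49,0]]
[[37,20],[49,0]]
[[37,20],[49,0]]
[[37,20],[49,0]]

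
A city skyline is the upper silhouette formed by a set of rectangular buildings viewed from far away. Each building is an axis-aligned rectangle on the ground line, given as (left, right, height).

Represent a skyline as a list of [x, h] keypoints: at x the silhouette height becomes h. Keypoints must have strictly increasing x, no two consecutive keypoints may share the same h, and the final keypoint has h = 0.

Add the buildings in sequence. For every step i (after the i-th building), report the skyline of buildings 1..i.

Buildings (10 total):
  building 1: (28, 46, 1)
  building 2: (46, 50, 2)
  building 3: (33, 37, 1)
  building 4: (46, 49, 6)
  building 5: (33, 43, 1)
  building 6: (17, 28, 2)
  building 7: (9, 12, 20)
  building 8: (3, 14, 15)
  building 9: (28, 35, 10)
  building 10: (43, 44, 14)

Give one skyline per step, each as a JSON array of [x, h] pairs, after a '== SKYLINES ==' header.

== SKYLINES ==
[[28,1],[46,0]]
[[28,1],[46,2],[50,0]]
[[28,1],[46,2],[50,0]]
[[28,1],[46,6],[49,2],[50,0]]
[[28,1],[46,6],[49,2],[50,0]]
[[17,2],[28,1],[46,6],[49,2],[50,0]]
[[9,20],[12,0],[17,2],[28,1],[46,6],[49,2],[50,0]]
[[3,15],[9,20],[12,15],[14,0],[17,2],[28,1],[46,6],[49,2],[50,0]]
[[3,15],[9,20],[12,15],[14,0],[17,2],[28,10],[35,1],[46,6],[49,2],[50,0]]
[[3,15],[9,20],[12,15],[14,0],[17,2],[28,10],[35,1],[43,14],[44,1],[46,6],[49,2],[50,0]]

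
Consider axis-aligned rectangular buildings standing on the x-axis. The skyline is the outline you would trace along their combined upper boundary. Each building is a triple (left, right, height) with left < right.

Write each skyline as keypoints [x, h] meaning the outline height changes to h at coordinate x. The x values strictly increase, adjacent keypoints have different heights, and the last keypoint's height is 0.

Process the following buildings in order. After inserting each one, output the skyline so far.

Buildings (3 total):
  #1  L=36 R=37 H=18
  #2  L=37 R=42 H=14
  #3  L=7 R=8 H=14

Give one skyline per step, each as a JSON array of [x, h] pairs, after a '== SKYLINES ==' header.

== SKYLINES ==
[[36,18],[37,0]]
[[36,18],[37,14],[42,0]]
[[7,14],[8,0],[36,18],[37,14],[42,0]]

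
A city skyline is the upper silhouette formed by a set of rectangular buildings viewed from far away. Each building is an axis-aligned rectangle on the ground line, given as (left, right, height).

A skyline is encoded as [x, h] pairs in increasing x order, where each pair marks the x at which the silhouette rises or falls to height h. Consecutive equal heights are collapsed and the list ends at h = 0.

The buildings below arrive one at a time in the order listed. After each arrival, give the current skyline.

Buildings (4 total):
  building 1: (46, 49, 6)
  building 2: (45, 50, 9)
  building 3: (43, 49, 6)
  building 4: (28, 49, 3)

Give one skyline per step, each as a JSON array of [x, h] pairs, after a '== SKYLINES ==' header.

== SKYLINES ==
[[46,6],[49,0]]
[[45,9],[50,0]]
[[43,6],[45,9],[50,0]]
[[28,3],[43,6],[45,9],[50,0]]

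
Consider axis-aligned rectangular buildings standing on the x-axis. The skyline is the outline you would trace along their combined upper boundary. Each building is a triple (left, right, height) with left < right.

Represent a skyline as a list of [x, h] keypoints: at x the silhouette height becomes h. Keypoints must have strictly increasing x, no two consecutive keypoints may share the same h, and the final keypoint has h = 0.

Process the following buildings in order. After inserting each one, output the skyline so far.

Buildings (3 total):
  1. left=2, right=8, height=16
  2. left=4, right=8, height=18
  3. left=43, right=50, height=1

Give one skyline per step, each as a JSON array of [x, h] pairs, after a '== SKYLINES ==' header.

== SKYLINES ==
[[2,16],[8,0]]
[[2,16],[4,18],[8,0]]
[[2,16],[4,18],[8,0],[43,1],[50,0]]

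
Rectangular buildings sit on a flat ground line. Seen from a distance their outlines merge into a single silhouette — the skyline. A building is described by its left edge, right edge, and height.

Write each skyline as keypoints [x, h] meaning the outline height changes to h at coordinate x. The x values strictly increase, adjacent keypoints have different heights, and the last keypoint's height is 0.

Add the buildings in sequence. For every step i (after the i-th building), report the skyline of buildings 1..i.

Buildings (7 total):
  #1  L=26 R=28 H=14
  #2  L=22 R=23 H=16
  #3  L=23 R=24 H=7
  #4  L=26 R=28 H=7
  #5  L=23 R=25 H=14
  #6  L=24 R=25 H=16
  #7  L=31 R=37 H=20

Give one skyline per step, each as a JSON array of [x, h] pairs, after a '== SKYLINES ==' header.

== SKYLINES ==
[[26,14],[28,0]]
[[22,16],[23,0],[26,14],[28,0]]
[[22,16],[23,7],[24,0],[26,14],[28,0]]
[[22,16],[23,7],[24,0],[26,14],[28,0]]
[[22,16],[23,14],[25,0],[26,14],[28,0]]
[[22,16],[23,14],[24,16],[25,0],[26,14],[28,0]]
[[22,16],[23,14],[24,16],[25,0],[26,14],[28,0],[31,20],[37,0]]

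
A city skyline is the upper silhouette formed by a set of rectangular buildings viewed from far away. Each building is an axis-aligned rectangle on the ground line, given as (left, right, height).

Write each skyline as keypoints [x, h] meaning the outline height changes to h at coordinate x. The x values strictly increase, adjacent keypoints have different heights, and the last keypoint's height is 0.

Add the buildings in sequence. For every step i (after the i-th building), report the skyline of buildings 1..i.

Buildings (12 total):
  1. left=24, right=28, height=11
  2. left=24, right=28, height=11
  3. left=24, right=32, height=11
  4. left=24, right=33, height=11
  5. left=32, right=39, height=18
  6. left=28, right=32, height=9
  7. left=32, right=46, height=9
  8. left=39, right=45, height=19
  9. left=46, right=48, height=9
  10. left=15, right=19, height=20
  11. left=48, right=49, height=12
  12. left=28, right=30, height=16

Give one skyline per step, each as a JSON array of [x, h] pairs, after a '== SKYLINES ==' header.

== SKYLINES ==
[[24,11],[28,0]]
[[24,11],[28,0]]
[[24,11],[32,0]]
[[24,11],[33,0]]
[[24,11],[32,18],[39,0]]
[[24,11],[32,18],[39,0]]
[[24,11],[32,18],[39,9],[46,0]]
[[24,11],[32,18],[39,19],[45,9],[46,0]]
[[24,11],[32,18],[39,19],[45,9],[48,0]]
[[15,20],[19,0],[24,11],[32,18],[39,19],[45,9],[48,0]]
[[15,20],[19,0],[24,11],[32,18],[39,19],[45,9],[48,12],[49,0]]
[[15,20],[19,0],[24,11],[28,16],[30,11],[32,18],[39,19],[45,9],[48,12],[49,0]]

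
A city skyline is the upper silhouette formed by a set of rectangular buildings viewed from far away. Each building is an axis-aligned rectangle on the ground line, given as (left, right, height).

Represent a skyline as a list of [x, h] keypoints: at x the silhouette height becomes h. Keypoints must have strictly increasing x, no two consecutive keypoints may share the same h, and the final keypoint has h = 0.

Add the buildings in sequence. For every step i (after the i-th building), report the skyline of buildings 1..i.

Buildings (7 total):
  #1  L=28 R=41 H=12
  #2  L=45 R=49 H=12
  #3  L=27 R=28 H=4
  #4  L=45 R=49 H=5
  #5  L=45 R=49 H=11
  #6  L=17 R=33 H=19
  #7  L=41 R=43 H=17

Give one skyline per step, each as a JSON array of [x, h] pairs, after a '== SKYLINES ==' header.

== SKYLINES ==
[[28,12],[41,0]]
[[28,12],[41,0],[45,12],[49,0]]
[[27,4],[28,12],[41,0],[45,12],[49,0]]
[[27,4],[28,12],[41,0],[45,12],[49,0]]
[[27,4],[28,12],[41,0],[45,12],[49,0]]
[[17,19],[33,12],[41,0],[45,12],[49,0]]
[[17,19],[33,12],[41,17],[43,0],[45,12],[49,0]]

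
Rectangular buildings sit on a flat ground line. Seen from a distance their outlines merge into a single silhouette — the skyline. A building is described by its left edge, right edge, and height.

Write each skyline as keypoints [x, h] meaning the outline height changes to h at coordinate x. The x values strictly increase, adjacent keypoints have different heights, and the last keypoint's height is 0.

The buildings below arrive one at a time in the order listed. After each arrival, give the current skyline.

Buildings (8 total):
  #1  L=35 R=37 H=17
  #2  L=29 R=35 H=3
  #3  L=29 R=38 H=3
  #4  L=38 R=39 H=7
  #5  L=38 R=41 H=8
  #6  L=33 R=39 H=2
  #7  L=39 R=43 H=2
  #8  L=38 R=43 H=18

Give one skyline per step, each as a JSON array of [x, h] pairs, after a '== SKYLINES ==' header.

== SKYLINES ==
[[35,17],[37,0]]
[[29,3],[35,17],[37,0]]
[[29,3],[35,17],[37,3],[38,0]]
[[29,3],[35,17],[37,3],[38,7],[39,0]]
[[29,3],[35,17],[37,3],[38,8],[41,0]]
[[29,3],[35,17],[37,3],[38,8],[41,0]]
[[29,3],[35,17],[37,3],[38,8],[41,2],[43,0]]
[[29,3],[35,17],[37,3],[38,18],[43,0]]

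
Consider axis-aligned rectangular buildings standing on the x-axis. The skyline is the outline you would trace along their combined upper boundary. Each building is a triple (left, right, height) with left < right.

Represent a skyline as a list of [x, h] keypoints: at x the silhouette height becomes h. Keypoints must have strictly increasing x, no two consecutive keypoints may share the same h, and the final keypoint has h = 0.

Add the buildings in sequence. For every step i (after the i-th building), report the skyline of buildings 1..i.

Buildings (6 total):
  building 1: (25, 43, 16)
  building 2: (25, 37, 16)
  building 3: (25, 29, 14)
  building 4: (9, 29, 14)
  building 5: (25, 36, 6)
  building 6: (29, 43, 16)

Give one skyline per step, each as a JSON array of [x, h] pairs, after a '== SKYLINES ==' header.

== SKYLINES ==
[[25,16],[43,0]]
[[25,16],[43,0]]
[[25,16],[43,0]]
[[9,14],[25,16],[43,0]]
[[9,14],[25,16],[43,0]]
[[9,14],[25,16],[43,0]]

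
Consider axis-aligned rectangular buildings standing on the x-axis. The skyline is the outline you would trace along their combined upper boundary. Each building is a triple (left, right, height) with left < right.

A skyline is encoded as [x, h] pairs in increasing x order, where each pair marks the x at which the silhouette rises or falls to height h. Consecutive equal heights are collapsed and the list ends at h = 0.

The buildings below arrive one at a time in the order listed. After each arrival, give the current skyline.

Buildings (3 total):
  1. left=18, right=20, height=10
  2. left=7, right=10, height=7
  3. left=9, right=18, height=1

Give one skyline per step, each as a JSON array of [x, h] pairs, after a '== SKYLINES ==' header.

== SKYLINES ==
[[18,10],[20,0]]
[[7,7],[10,0],[18,10],[20,0]]
[[7,7],[10,1],[18,10],[20,0]]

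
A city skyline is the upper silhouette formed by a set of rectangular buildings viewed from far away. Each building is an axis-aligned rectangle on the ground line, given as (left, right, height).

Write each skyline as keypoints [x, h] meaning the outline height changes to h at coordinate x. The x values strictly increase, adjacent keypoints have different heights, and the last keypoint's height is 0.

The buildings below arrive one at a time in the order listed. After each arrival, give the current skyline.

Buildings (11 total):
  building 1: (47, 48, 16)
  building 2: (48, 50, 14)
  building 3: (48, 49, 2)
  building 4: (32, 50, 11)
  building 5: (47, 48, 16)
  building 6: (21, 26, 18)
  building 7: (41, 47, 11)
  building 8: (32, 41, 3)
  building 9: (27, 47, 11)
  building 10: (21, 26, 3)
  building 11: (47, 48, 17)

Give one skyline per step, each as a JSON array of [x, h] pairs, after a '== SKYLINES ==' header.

== SKYLINES ==
[[47,16],[48,0]]
[[47,16],[48,14],[50,0]]
[[47,16],[48,14],[50,0]]
[[32,11],[47,16],[48,14],[50,0]]
[[32,11],[47,16],[48,14],[50,0]]
[[21,18],[26,0],[32,11],[47,16],[48,14],[50,0]]
[[21,18],[26,0],[32,11],[47,16],[48,14],[50,0]]
[[21,18],[26,0],[32,11],[47,16],[48,14],[50,0]]
[[21,18],[26,0],[27,11],[47,16],[48,14],[50,0]]
[[21,18],[26,0],[27,11],[47,16],[48,14],[50,0]]
[[21,18],[26,0],[27,11],[47,17],[48,14],[50,0]]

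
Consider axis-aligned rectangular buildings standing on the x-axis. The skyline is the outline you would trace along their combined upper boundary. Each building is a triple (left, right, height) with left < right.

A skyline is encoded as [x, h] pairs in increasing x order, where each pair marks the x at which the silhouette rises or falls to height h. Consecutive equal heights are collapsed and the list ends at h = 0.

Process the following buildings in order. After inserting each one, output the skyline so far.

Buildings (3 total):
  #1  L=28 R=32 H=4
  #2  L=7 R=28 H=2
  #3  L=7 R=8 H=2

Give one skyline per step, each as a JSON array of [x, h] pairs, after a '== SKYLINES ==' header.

== SKYLINES ==
[[28,4],[32,0]]
[[7,2],[28,4],[32,0]]
[[7,2],[28,4],[32,0]]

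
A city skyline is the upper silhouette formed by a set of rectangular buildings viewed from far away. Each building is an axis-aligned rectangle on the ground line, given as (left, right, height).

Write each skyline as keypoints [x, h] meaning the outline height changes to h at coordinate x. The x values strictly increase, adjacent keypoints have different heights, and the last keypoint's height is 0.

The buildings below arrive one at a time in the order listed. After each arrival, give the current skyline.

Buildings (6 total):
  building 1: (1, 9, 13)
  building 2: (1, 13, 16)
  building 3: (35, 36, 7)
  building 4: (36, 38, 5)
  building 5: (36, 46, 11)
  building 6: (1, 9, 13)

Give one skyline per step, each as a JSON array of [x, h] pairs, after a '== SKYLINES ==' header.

== SKYLINES ==
[[1,13],[9,0]]
[[1,16],[13,0]]
[[1,16],[13,0],[35,7],[36,0]]
[[1,16],[13,0],[35,7],[36,5],[38,0]]
[[1,16],[13,0],[35,7],[36,11],[46,0]]
[[1,16],[13,0],[35,7],[36,11],[46,0]]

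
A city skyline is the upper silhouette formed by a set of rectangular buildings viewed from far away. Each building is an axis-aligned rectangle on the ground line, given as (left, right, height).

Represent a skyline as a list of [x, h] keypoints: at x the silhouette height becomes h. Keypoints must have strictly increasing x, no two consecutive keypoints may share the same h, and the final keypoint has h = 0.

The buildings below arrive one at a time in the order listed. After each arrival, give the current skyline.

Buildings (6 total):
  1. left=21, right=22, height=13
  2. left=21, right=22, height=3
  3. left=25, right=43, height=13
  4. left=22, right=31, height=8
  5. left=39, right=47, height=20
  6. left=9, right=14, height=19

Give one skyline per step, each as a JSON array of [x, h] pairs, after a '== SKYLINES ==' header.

== SKYLINES ==
[[21,13],[22,0]]
[[21,13],[22,0]]
[[21,13],[22,0],[25,13],[43,0]]
[[21,13],[22,8],[25,13],[43,0]]
[[21,13],[22,8],[25,13],[39,20],[47,0]]
[[9,19],[14,0],[21,13],[22,8],[25,13],[39,20],[47,0]]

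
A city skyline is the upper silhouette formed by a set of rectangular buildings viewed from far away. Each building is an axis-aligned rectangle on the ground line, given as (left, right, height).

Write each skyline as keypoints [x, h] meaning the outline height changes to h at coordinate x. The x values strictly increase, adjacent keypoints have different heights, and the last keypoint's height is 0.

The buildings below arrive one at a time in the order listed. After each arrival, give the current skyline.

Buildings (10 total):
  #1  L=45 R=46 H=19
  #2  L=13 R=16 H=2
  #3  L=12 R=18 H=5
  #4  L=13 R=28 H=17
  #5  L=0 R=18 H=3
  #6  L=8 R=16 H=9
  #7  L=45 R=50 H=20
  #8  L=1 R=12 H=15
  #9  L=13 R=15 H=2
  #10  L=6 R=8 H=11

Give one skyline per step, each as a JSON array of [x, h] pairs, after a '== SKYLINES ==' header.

== SKYLINES ==
[[45,19],[46,0]]
[[13,2],[16,0],[45,19],[46,0]]
[[12,5],[18,0],[45,19],[46,0]]
[[12,5],[13,17],[28,0],[45,19],[46,0]]
[[0,3],[12,5],[13,17],[28,0],[45,19],[46,0]]
[[0,3],[8,9],[13,17],[28,0],[45,19],[46,0]]
[[0,3],[8,9],[13,17],[28,0],[45,20],[50,0]]
[[0,3],[1,15],[12,9],[13,17],[28,0],[45,20],[50,0]]
[[0,3],[1,15],[12,9],[13,17],[28,0],[45,20],[50,0]]
[[0,3],[1,15],[12,9],[13,17],[28,0],[45,20],[50,0]]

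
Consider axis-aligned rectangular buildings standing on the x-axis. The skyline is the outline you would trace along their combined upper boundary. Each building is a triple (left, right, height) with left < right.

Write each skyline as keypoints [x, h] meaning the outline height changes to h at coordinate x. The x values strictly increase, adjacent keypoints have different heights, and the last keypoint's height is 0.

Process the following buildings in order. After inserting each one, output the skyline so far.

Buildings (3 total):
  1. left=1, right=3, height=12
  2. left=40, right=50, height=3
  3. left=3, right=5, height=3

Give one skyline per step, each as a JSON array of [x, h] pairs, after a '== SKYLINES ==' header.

== SKYLINES ==
[[1,12],[3,0]]
[[1,12],[3,0],[40,3],[50,0]]
[[1,12],[3,3],[5,0],[40,3],[50,0]]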